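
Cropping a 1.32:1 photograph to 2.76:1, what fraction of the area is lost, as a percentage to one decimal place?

52.2%

The width stays; only height is cut (since 2.76:1 is wider than 1.32:1).
Fraction kept = (1.320)/(2.760) ≈ 47.83%, so 52.17% is lost.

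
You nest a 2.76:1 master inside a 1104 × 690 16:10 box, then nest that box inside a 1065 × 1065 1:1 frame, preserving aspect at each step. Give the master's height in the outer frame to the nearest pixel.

2.76:1 in 1104×690: fills the width, so the master is 1104.00 × 400.00.
Second fit — the 16:10 canvas into 1065×1065 spans the width: 1065.00 × 665.62 (×0.9647 from 1104×690).
Applying the same ×0.9647: 400.00 → 385.87.

386 px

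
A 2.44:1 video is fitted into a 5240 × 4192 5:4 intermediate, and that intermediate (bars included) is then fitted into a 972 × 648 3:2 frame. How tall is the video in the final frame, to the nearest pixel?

Inside the 5240×4192 canvas the video is width-limited at 5240.00 × 2147.54.
5:4 in 972×648: fills the height, so the intermediate becomes 810.00 × 648.00 — a scale of ×0.1546.
Applying the same ×0.1546: 2147.54 → 331.97.

332 px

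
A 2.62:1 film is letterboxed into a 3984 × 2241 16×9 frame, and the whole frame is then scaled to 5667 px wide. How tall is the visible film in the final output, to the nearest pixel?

At 3984×2241 the film is width-limited, so height = 3984 / 2.620 ≈ 1520.61 px.
Resizing to 5667 px wide multiplies everything by 1.4224: 1520.61 → 2162.98 px.

2163 px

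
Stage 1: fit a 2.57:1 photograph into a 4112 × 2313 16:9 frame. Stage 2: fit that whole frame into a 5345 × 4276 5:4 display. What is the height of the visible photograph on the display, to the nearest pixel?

2080 px

2.57:1 in 4112×2313: fills the width, so the photograph is 4112.00 × 1600.00.
16:9 in 5345×4276: fills the width, so the intermediate becomes 5345.00 × 3006.56 — a scale of ×1.2999.
The photograph scales with it: height 1600.00 × 1.2999 ≈ 2079.77.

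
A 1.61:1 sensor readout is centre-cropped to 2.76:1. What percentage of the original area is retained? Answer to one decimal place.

58.3%

Going from 1.61:1 to 2.76:1 means cutting height while keeping width.
Area ratio = (1.610)/(2.760) = 58.33% retained.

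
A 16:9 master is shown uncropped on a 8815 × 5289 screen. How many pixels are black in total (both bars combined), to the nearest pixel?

16:9 is wider than 5:3, so it spans the full width.
The master is 8815 × 9/16 ≈ 4958.4375 px tall.
Black = 5289 − 4958.4375 = 330.5625 px.
That's 330.5625 × 8815 ≈ 2913908 black pixels.

2913908 pixels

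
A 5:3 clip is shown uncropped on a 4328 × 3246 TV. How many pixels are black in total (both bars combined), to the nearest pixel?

2809738 pixels

5:3 is wider than 4×3, so it spans the full width.
That makes the image 2596.8000 px tall (4328 × 3/5).
Leftover height: 3246 − 2596.8000 = 649.2000 px.
Across the 4328-px span: 649.2000 × 4328 ≈ 2809738 px.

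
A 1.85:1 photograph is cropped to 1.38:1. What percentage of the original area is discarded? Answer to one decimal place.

Going from 1.85:1 to 1.38:1 means cutting width while keeping height.
Area ratio = (1.380)/(1.850) = 74.59%; the remaining 25.41% is cropped out.

25.4%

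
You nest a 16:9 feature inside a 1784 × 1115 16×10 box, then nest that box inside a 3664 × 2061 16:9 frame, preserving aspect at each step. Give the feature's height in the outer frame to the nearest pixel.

Inside the 1784×1115 canvas the feature is width-limited at 1784.00 × 1003.50.
The 16×10 canvas is height-limited in 3664×2061, giving 3297.60 × 2061.00; scale factor 1.8484.
Applying the same ×1.8484: 1003.50 → 1854.90.

1855 px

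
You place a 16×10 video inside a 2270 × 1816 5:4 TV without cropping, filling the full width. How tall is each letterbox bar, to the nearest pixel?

The video is 2270 × 10/16 ≈ 1418.75 px tall.
Black = 1816 − 1418.75 = 397.25 px, or 198.62 per bar.

199 px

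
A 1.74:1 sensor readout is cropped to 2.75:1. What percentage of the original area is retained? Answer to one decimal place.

2.75:1 is wider than 1.74:1, so the crop keeps the full width and trims the height.
Area ratio = (1.740)/(2.750) = 63.27% retained.

63.3%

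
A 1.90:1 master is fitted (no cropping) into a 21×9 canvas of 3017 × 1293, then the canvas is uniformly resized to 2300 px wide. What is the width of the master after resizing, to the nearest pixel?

1873 px

At 3017×1293 the master is height-limited, so width = 1293 × 1.900 ≈ 2456.70 px.
The frame scales by 2300/3017 = 0.7623; 2456.70 × 0.7623 ≈ 1872.86 px.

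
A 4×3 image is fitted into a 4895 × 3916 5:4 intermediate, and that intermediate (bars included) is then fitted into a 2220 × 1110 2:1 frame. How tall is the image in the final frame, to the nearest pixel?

1041 px

First fit — 4×3 into 4895×3916 spans the width: 4895.00 × 3671.25.
The 5:4 canvas is height-limited in 2220×1110, giving 1387.50 × 1110.00; scale factor 0.2835.
The image scales with it: height 3671.25 × 0.2835 ≈ 1040.62.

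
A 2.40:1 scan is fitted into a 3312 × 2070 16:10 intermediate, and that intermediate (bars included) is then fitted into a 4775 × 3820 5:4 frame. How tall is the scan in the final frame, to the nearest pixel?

2.40:1 in 3312×2070: fills the width, so the scan is 3312.00 × 1380.00.
Second fit — the 16:10 canvas into 4775×3820 spans the width: 4775.00 × 2984.38 (×1.4417 from 3312×2070).
Applying the same ×1.4417: 1380.00 → 1989.58.

1990 px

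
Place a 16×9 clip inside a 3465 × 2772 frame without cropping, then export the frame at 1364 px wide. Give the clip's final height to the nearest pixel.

767 px

At 3465×2772 the clip is width-limited, so height = 3465 × 9/16 ≈ 1949.06 px.
Scaling 3465 → 1364 is ×0.3937, so the height becomes 1949.06 × 0.3937 ≈ 767.25 px.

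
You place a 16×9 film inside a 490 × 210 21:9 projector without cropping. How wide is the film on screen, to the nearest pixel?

373 px

16×9 (1.778) < 21:9 (2.333), so the film fills the height.
That makes the image 373.33 px wide (210 × 16/9).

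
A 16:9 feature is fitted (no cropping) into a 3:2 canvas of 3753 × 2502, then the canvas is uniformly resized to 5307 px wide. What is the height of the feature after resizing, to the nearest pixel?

2985 px

In the 3753×2502 frame the feature fills the width: height = 3753 × 9/16 ≈ 2111.06 px.
Scaling 3753 → 5307 is ×1.4141, so the height becomes 2111.06 × 1.4141 ≈ 2985.19 px.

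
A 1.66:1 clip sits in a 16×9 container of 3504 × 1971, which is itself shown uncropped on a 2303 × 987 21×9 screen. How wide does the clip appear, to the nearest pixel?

1638 px

First fit — 1.66:1 into 3504×1971 spans the height: 3271.86 × 1971.00.
16×9 in 2303×987: fills the height, so the intermediate becomes 1754.67 × 987.00 — a scale of ×0.5008.
Applying the same ×0.5008: 3271.86 → 1638.42.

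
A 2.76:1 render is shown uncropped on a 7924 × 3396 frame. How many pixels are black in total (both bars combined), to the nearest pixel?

2.76:1 (2.760) > 21:9 (2.333), so the render fills the width.
That makes the image 2871.0145 px tall (7924 / 2.760).
3396 − 2871.0145 = 524.9855 px of bars.
That's 524.9855 × 7924 ≈ 4159985 black pixels.

4159985 pixels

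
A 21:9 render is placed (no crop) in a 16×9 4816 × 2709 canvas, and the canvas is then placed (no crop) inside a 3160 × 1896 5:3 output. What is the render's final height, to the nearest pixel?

1354 px

First fit — 21:9 into 4816×2709 spans the width: 4816.00 × 2064.00.
Second fit — the 16×9 canvas into 3160×1896 spans the width: 3160.00 × 1777.50 (×0.6561 from 4816×2709).
Applying the same ×0.6561: 2064.00 → 1354.29.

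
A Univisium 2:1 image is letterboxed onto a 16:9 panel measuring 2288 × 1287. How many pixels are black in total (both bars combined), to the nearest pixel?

Univisium 2:1 (2.000) > 16:9 (1.778), so the image fills the width.
That makes the image 1144.0000 px tall (2288 × 1/2).
1287 − 1144.0000 = 143.0000 px of bars.
That's 143.0000 × 2288 ≈ 327184 black pixels.

327184 pixels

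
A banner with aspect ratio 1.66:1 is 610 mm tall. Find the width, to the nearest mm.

610 × 1.660 = 1012.60.

1013 mm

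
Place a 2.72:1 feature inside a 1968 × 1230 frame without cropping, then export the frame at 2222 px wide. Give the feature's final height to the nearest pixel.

817 px

At 1968×1230 the feature is width-limited, so height = 1968 / 2.720 ≈ 723.53 px.
Resizing to 2222 px wide multiplies everything by 1.1291: 723.53 → 816.91 px.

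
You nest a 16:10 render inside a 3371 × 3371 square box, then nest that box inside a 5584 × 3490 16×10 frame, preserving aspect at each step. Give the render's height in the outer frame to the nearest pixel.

2181 px

First fit — 16:10 into 3371×3371 spans the width: 3371.00 × 2106.88.
The square canvas is height-limited in 5584×3490, giving 3490.00 × 3490.00; scale factor 1.0353.
The render scales with it: height 2106.88 × 1.0353 ≈ 2181.25.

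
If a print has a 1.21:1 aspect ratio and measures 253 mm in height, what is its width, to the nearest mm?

At 1.21:1, 253 × 1.210 ≈ 306.13.

306 mm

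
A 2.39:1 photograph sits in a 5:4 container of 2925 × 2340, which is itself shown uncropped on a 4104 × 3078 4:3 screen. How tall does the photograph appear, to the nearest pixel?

1610 px

First fit — 2.39:1 into 2925×2340 spans the width: 2925.00 × 1223.85.
5:4 in 4104×3078: fills the height, so the intermediate becomes 3847.50 × 3078.00 — a scale of ×1.3154.
Applying the same ×1.3154: 1223.85 → 1609.83.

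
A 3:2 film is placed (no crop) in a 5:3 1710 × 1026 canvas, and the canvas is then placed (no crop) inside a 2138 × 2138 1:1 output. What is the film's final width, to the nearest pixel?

Inside the 1710×1026 canvas the film is height-limited at 1539.00 × 1026.00.
Second fit — the 5:3 canvas into 2138×2138 spans the width: 2138.00 × 1282.80 (×1.2503 from 1710×1026).
The film scales with it: width 1539.00 × 1.2503 ≈ 1924.20.

1924 px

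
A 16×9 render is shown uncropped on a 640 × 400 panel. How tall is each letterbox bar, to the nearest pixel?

16×9 is wider than 16×10, so it spans the full width.
The render is 640 × 9/16 ≈ 360.00 px tall.
400 − 360.00 = 40.00 px of bars (20.00 each).

20 px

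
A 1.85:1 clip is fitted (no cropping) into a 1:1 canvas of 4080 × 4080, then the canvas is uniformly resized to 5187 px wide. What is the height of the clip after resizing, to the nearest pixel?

Fitted into 4080×4080, the clip spans the width; its height is 4080 / 1.850 ≈ 2205.41 px.
Resizing to 5187 px wide multiplies everything by 1.2713: 2205.41 → 2803.78 px.

2804 px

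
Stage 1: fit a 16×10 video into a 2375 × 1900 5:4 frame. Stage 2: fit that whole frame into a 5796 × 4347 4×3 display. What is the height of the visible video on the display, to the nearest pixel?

First fit — 16×10 into 2375×1900 spans the width: 2375.00 × 1484.38.
Second fit — the 5:4 canvas into 5796×4347 spans the height: 5433.75 × 4347.00 (×2.2879 from 2375×1900).
Applying the same ×2.2879: 1484.38 → 3396.09.

3396 px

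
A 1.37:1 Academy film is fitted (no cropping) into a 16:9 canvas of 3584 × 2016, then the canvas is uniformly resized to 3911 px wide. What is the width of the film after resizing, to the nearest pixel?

Fitted into 3584×2016, the film spans the height; its width is 2016 × 1.370 ≈ 2761.92 px.
The frame scales by 3911/3584 = 1.0912; 2761.92 × 1.0912 ≈ 3013.91 px.

3014 px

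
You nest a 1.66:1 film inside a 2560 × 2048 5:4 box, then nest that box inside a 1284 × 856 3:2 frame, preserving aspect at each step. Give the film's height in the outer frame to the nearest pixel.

645 px

First fit — 1.66:1 into 2560×2048 spans the width: 2560.00 × 1542.17.
The 5:4 canvas is height-limited in 1284×856, giving 1070.00 × 856.00; scale factor 0.4180.
So the film's height is 1542.17 × 0.4180 ≈ 644.58.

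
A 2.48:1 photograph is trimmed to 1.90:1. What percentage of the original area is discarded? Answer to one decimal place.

The height stays; only width is cut (since 1.90:1 is narrower than 2.48:1).
(1.900)/(2.480) ≈ 0.766 of the area survives, leaving 23.39% discarded.

23.4%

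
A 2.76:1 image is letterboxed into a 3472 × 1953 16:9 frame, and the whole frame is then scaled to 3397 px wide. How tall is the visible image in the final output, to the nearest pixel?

In the 3472×1953 frame the image fills the width: height = 3472 / 2.760 ≈ 1257.97 px.
The frame scales by 3397/3472 = 0.9784; 1257.97 × 0.9784 ≈ 1230.80 px.

1231 px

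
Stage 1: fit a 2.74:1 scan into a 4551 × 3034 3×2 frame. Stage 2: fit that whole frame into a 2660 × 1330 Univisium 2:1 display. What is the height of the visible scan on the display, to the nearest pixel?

First fit — 2.74:1 into 4551×3034 spans the width: 4551.00 × 1660.95.
Second fit — the 3×2 canvas into 2660×1330 spans the height: 1995.00 × 1330.00 (×0.4384 from 4551×3034).
So the scan's height is 1660.95 × 0.4384 ≈ 728.10.

728 px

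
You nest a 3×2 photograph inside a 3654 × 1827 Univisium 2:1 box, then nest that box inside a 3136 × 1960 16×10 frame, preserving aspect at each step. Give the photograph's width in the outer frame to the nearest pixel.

3×2 in 3654×1827: fills the height, so the photograph is 2740.50 × 1827.00.
The Univisium 2:1 canvas is width-limited in 3136×1960, giving 3136.00 × 1568.00; scale factor 0.8582.
So the photograph's width is 2740.50 × 0.8582 ≈ 2352.00.

2352 px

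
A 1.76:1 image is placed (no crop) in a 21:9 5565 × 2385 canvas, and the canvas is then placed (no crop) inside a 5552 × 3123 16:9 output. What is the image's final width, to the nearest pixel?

First fit — 1.76:1 into 5565×2385 spans the height: 4197.60 × 2385.00.
21:9 in 5552×3123: fills the width, so the intermediate becomes 5552.00 × 2379.43 — a scale of ×0.9977.
The image scales with it: width 4197.60 × 0.9977 ≈ 4187.79.

4188 px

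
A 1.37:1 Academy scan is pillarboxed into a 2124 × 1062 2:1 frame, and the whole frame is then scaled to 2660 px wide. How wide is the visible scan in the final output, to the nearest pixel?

Fitted into 2124×1062, the scan spans the height; its width is 1062 × 1.370 ≈ 1454.94 px.
Resizing to 2660 px wide multiplies everything by 1.2524: 1454.94 → 1822.10 px.

1822 px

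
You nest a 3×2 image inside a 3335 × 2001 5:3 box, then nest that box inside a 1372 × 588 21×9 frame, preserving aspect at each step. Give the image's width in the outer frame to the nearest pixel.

First fit — 3×2 into 3335×2001 spans the height: 3001.50 × 2001.00.
Second fit — the 5:3 canvas into 1372×588 spans the height: 980.00 × 588.00 (×0.2939 from 3335×2001).
So the image's width is 3001.50 × 0.2939 ≈ 882.00.

882 px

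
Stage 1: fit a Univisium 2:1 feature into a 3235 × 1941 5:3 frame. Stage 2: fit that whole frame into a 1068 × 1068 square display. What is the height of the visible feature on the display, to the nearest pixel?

534 px

Univisium 2:1 in 3235×1941: fills the width, so the feature is 3235.00 × 1617.50.
The 5:3 canvas is width-limited in 1068×1068, giving 1068.00 × 640.80; scale factor 0.3301.
So the feature's height is 1617.50 × 0.3301 ≈ 534.00.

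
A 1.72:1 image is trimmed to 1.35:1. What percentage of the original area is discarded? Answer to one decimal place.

The height stays; only width is cut (since 1.35:1 is narrower than 1.72:1).
(1.350)/(1.720) ≈ 0.785 of the area survives, leaving 21.51% discarded.

21.5%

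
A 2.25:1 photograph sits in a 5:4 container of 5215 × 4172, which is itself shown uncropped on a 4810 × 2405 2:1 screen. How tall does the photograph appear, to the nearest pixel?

1336 px

2.25:1 in 5215×4172: fills the width, so the photograph is 5215.00 × 2317.78.
The 5:4 canvas is height-limited in 4810×2405, giving 3006.25 × 2405.00; scale factor 0.5765.
So the photograph's height is 2317.78 × 0.5765 ≈ 1336.11.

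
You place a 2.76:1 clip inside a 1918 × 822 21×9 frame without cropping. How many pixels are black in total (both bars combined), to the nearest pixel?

243725 pixels

2.76:1 (2.760) > 21×9 (2.333), so the clip fills the width.
That makes the image 694.9275 px tall (1918 / 2.760).
Leftover height: 822 − 694.9275 = 127.0725 px.
Bar area = 127.0725 × 1918 ≈ 243725 px.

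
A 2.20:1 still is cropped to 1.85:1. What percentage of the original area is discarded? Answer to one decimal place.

15.9%

The height stays; only width is cut (since 1.85:1 is narrower than 2.20:1).
(1.850)/(2.200) ≈ 0.841 of the area survives, leaving 15.91% discarded.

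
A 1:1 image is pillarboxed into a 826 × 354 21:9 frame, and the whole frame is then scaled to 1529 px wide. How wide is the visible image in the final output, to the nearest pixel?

At 826×354 the image is height-limited, so width = 354 × 1/1 ≈ 354.00 px.
The frame scales by 1529/826 = 1.8511; 354.00 × 1.8511 ≈ 655.29 px.

655 px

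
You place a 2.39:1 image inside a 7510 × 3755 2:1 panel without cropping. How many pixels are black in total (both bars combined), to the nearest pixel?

2.39:1 (2.390) > 2:1 (2.000), so the image fills the width.
That makes the image 3142.2594 px tall (7510 / 2.390).
3755 − 3142.2594 = 612.7406 px of bars.
Bar area = 612.7406 × 7510 ≈ 4601682 px.

4601682 pixels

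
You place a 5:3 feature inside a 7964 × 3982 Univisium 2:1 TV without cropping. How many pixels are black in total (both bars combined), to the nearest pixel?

5:3 (1.667) < Univisium 2:1 (2.000), so the feature fills the height.
Content width = 3982 × 5/3 ≈ 6636.6667 px.
7964 − 6636.6667 = 1327.3333 px of bars.
That's 1327.3333 × 3982 ≈ 5285441 black pixels.

5285441 pixels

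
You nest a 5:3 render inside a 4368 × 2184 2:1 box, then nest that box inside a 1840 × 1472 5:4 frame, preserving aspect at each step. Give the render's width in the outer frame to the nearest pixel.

1533 px

First fit — 5:3 into 4368×2184 spans the height: 3640.00 × 2184.00.
The 2:1 canvas is width-limited in 1840×1472, giving 1840.00 × 920.00; scale factor 0.4212.
Applying the same ×0.4212: 3640.00 → 1533.33.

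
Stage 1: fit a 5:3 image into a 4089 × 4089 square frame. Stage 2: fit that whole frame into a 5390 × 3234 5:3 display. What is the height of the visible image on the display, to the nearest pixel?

1940 px

Inside the 4089×4089 canvas the image is width-limited at 4089.00 × 2453.40.
square in 5390×3234: fills the height, so the intermediate becomes 3234.00 × 3234.00 — a scale of ×0.7909.
Applying the same ×0.7909: 2453.40 → 1940.40.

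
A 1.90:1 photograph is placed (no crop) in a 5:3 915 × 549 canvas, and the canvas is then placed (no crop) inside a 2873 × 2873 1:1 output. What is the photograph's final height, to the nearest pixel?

1512 px

Inside the 915×549 canvas the photograph is width-limited at 915.00 × 481.58.
Second fit — the 5:3 canvas into 2873×2873 spans the width: 2873.00 × 1723.80 (×3.1399 from 915×549).
The photograph scales with it: height 481.58 × 3.1399 ≈ 1512.11.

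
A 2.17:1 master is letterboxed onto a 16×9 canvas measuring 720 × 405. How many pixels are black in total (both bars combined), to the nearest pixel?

52706 pixels

2.17:1 is wider than 16×9, so it spans the full width.
The master is 720 / 2.170 ≈ 331.7972 px tall.
Leftover height: 405 − 331.7972 = 73.2028 px.
Bar area = 73.2028 × 720 ≈ 52706 px.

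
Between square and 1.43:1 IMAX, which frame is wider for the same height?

square = 1 and 1.43; 1.43 > 1.

1.43:1 IMAX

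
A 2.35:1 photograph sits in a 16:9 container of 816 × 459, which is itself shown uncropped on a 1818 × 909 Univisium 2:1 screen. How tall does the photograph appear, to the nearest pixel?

688 px

2.35:1 in 816×459: fills the width, so the photograph is 816.00 × 347.23.
Second fit — the 16:9 canvas into 1818×909 spans the height: 1616.00 × 909.00 (×1.9804 from 816×459).
So the photograph's height is 347.23 × 1.9804 ≈ 687.66.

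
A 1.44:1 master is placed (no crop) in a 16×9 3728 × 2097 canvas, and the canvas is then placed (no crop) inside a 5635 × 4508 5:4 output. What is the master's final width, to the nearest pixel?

4564 px

First fit — 1.44:1 into 3728×2097 spans the height: 3019.68 × 2097.00.
The 16×9 canvas is width-limited in 5635×4508, giving 5635.00 × 3169.69; scale factor 1.5115.
The master scales with it: width 3019.68 × 1.5115 ≈ 4564.35.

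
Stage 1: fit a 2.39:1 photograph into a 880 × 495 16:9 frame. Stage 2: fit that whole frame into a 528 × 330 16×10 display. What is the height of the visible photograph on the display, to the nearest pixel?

Inside the 880×495 canvas the photograph is width-limited at 880.00 × 368.20.
16:9 in 528×330: fills the width, so the intermediate becomes 528.00 × 297.00 — a scale of ×0.6000.
The photograph scales with it: height 368.20 × 0.6000 ≈ 220.92.

221 px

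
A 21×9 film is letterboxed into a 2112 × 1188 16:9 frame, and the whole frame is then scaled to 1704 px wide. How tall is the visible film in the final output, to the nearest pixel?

730 px

In the 2112×1188 frame the film fills the width: height = 2112 × 9/21 ≈ 905.14 px.
Resizing to 1704 px wide multiplies everything by 0.8068: 905.14 → 730.29 px.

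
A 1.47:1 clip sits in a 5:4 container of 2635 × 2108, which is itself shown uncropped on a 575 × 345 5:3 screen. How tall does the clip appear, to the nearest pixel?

293 px

1.47:1 in 2635×2108: fills the width, so the clip is 2635.00 × 1792.52.
5:4 in 575×345: fills the height, so the intermediate becomes 431.25 × 345.00 — a scale of ×0.1637.
The clip scales with it: height 1792.52 × 0.1637 ≈ 293.37.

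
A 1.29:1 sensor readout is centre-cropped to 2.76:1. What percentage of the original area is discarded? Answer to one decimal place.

The width stays; only height is cut (since 2.76:1 is wider than 1.29:1).
Area ratio = (1.290)/(2.760) = 46.74%; the remaining 53.26% is cropped out.

53.3%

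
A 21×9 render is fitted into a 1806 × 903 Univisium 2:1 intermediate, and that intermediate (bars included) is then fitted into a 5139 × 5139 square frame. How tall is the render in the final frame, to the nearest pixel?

21×9 in 1806×903: fills the width, so the render is 1806.00 × 774.00.
Second fit — the Univisium 2:1 canvas into 5139×5139 spans the width: 5139.00 × 2569.50 (×2.8455 from 1806×903).
So the render's height is 774.00 × 2.8455 ≈ 2202.43.

2202 px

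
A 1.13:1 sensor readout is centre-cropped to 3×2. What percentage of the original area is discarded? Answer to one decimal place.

The width stays; only height is cut (since 3×2 is wider than 1.13:1).
Fraction kept = (1.130)/(1.500) ≈ 75.33%, so 24.67% is lost.

24.7%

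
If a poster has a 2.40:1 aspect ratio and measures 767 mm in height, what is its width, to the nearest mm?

1841 mm

767 × 2.400 = 1840.80.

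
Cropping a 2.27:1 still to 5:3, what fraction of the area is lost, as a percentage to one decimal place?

Going from 2.27:1 to 5:3 means cutting width while keeping height.
Fraction kept = (1.667)/(2.270) ≈ 73.42%, so 26.58% is lost.

26.6%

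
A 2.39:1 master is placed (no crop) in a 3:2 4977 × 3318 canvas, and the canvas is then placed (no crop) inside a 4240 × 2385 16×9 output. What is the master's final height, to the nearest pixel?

1497 px

First fit — 2.39:1 into 4977×3318 spans the width: 4977.00 × 2082.43.
3:2 in 4240×2385: fills the height, so the intermediate becomes 3577.50 × 2385.00 — a scale of ×0.7188.
The master scales with it: height 2082.43 × 0.7188 ≈ 1496.86.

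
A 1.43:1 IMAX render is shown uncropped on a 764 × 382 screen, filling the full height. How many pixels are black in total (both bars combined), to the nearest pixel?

The render is 382 × 1.430 ≈ 546.2600 px wide.
Leftover width: 764 − 546.2600 = 217.7400 px.
That's 217.7400 × 382 ≈ 83177 black pixels.

83177 pixels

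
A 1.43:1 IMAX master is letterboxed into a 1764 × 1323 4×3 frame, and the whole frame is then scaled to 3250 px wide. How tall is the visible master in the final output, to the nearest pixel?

In the 1764×1323 frame the master fills the width: height = 1764 / 1.430 ≈ 1233.57 px.
The frame scales by 3250/1764 = 1.8424; 1233.57 × 1.8424 ≈ 2272.73 px.

2273 px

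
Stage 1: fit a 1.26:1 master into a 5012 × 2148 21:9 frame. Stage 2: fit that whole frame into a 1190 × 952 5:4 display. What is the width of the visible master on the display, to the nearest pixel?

643 px

Inside the 5012×2148 canvas the master is height-limited at 2706.48 × 2148.00.
21:9 in 1190×952: fills the width, so the intermediate becomes 1190.00 × 510.00 — a scale of ×0.2374.
So the master's width is 2706.48 × 0.2374 ≈ 642.60.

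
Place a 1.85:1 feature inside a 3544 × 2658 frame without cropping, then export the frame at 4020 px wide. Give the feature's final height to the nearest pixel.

2173 px

In the 3544×2658 frame the feature fills the width: height = 3544 / 1.850 ≈ 1915.68 px.
The frame scales by 4020/3544 = 1.1343; 1915.68 × 1.1343 ≈ 2172.97 px.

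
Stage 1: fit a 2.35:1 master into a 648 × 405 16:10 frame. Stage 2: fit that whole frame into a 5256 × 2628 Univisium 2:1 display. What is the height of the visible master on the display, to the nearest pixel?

Inside the 648×405 canvas the master is width-limited at 648.00 × 275.74.
Second fit — the 16:10 canvas into 5256×2628 spans the height: 4204.80 × 2628.00 (×6.4889 from 648×405).
The master scales with it: height 275.74 × 6.4889 ≈ 1789.28.

1789 px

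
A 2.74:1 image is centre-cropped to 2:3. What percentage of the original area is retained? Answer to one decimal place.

The height stays; only width is cut (since 2:3 is narrower than 2.74:1).
(0.667)/(2.740) ≈ 0.243 of the area survives.

24.3%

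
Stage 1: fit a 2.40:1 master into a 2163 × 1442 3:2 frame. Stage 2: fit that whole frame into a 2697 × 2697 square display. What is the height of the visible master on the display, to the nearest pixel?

2.40:1 in 2163×1442: fills the width, so the master is 2163.00 × 901.25.
The 3:2 canvas is width-limited in 2697×2697, giving 2697.00 × 1798.00; scale factor 1.2469.
The master scales with it: height 901.25 × 1.2469 ≈ 1123.75.

1124 px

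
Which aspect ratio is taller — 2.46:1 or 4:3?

4:3

2.46 and 4:3 = 1.333; 2.46 > 1.333. The smaller width-to-height ratio is the taller frame.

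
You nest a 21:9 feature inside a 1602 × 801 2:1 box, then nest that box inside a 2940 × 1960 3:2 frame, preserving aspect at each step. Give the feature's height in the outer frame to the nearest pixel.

21:9 in 1602×801: fills the width, so the feature is 1602.00 × 686.57.
Second fit — the 2:1 canvas into 2940×1960 spans the width: 2940.00 × 1470.00 (×1.8352 from 1602×801).
So the feature's height is 686.57 × 1.8352 ≈ 1260.00.

1260 px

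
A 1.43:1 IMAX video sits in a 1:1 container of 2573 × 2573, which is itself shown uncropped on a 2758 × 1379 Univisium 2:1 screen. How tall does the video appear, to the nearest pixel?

964 px

Inside the 2573×2573 canvas the video is width-limited at 2573.00 × 1799.30.
1:1 in 2758×1379: fills the height, so the intermediate becomes 1379.00 × 1379.00 — a scale of ×0.5360.
Applying the same ×0.5360: 1799.30 → 964.34.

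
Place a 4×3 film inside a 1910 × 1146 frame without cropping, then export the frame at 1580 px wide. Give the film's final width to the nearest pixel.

In the 1910×1146 frame the film fills the height: width = 1146 × 4/3 ≈ 1528.00 px.
Resizing to 1580 px wide multiplies everything by 0.8272: 1528.00 → 1264.00 px.

1264 px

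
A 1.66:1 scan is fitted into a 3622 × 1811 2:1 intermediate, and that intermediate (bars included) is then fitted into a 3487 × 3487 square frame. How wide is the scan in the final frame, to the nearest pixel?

1.66:1 in 3622×1811: fills the height, so the scan is 3006.26 × 1811.00.
The 2:1 canvas is width-limited in 3487×3487, giving 3487.00 × 1743.50; scale factor 0.9627.
So the scan's width is 3006.26 × 0.9627 ≈ 2894.21.

2894 px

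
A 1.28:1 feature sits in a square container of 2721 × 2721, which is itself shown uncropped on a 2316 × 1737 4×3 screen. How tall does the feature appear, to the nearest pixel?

1.28:1 in 2721×2721: fills the width, so the feature is 2721.00 × 2125.78.
The square canvas is height-limited in 2316×1737, giving 1737.00 × 1737.00; scale factor 0.6384.
Applying the same ×0.6384: 2125.78 → 1357.03.

1357 px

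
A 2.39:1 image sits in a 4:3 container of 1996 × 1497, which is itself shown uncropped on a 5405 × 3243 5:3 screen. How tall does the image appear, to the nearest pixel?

1809 px

Inside the 1996×1497 canvas the image is width-limited at 1996.00 × 835.15.
4:3 in 5405×3243: fills the height, so the intermediate becomes 4324.00 × 3243.00 — a scale of ×2.1663.
The image scales with it: height 835.15 × 2.1663 ≈ 1809.21.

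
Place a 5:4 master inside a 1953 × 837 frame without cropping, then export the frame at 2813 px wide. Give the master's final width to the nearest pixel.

In the 1953×837 frame the master fills the height: width = 837 × 5/4 ≈ 1046.25 px.
The frame scales by 2813/1953 = 1.4403; 1046.25 × 1.4403 ≈ 1506.96 px.

1507 px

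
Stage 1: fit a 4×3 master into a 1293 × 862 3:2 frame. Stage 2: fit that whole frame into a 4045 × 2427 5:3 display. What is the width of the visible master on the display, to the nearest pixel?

3236 px

Inside the 1293×862 canvas the master is height-limited at 1149.33 × 862.00.
The 3:2 canvas is height-limited in 4045×2427, giving 3640.50 × 2427.00; scale factor 2.8155.
The master scales with it: width 1149.33 × 2.8155 ≈ 3236.00.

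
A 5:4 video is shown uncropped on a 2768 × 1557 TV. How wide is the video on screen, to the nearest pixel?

5:4 (1.250) < 16×9 (1.778), so the video fills the height.
Content width = 1557 × 5/4 ≈ 1946.25 px.

1946 px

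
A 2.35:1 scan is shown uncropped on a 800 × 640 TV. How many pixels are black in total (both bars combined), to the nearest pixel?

239660 pixels

2.35:1 is wider than 5:4, so it spans the full width.
Content height = 800 / 2.350 ≈ 340.4255 px.
Leftover height: 640 − 340.4255 = 299.5745 px.
That's 299.5745 × 800 ≈ 239660 black pixels.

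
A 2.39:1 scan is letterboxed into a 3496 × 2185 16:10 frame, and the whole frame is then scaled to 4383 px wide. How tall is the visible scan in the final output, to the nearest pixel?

1834 px

In the 3496×2185 frame the scan fills the width: height = 3496 / 2.390 ≈ 1462.76 px.
The frame scales by 4383/3496 = 1.2537; 1462.76 × 1.2537 ≈ 1833.89 px.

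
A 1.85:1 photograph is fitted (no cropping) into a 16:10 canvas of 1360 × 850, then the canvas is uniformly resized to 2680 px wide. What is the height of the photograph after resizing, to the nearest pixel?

1449 px

In the 1360×850 frame the photograph fills the width: height = 1360 / 1.850 ≈ 735.14 px.
Scaling 1360 → 2680 is ×1.9706, so the height becomes 735.14 × 1.9706 ≈ 1448.65 px.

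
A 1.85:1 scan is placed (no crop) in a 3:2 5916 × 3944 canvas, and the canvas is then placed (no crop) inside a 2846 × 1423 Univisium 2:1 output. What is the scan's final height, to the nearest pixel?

1154 px

First fit — 1.85:1 into 5916×3944 spans the width: 5916.00 × 3197.84.
3:2 in 2846×1423: fills the height, so the intermediate becomes 2134.50 × 1423.00 — a scale of ×0.3608.
The scan scales with it: height 3197.84 × 0.3608 ≈ 1153.78.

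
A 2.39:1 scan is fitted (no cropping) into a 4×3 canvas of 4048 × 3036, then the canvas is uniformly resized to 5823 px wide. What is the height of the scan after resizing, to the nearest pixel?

In the 4048×3036 frame the scan fills the width: height = 4048 / 2.390 ≈ 1693.72 px.
Scaling 4048 → 5823 is ×1.4385, so the height becomes 1693.72 × 1.4385 ≈ 2436.40 px.

2436 px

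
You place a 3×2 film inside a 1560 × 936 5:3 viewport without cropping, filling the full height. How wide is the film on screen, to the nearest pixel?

1404 px

Content width = 936 × 3/2 ≈ 1404.00 px.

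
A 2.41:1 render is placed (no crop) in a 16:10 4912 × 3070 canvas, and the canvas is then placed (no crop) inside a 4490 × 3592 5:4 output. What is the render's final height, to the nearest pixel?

First fit — 2.41:1 into 4912×3070 spans the width: 4912.00 × 2038.17.
Second fit — the 16:10 canvas into 4490×3592 spans the width: 4490.00 × 2806.25 (×0.9141 from 4912×3070).
The render scales with it: height 2038.17 × 0.9141 ≈ 1863.07.

1863 px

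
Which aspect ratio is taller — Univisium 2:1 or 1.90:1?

1.90:1

Univisium 2:1 = 2 and 1.9; 2 > 1.9. The smaller width-to-height ratio is the taller frame.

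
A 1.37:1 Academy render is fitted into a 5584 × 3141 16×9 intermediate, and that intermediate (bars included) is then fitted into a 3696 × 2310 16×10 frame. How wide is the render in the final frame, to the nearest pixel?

1.37:1 Academy in 5584×3141: fills the height, so the render is 4303.17 × 3141.00.
16×9 in 3696×2310: fills the width, so the intermediate becomes 3696.00 × 2079.00 — a scale of ×0.6619.
The render scales with it: width 4303.17 × 0.6619 ≈ 2848.23.

2848 px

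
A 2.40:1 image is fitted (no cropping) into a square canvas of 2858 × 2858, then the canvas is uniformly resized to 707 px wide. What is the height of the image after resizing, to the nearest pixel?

In the 2858×2858 frame the image fills the width: height = 2858 / 2.400 ≈ 1190.83 px.
The frame scales by 707/2858 = 0.2474; 1190.83 × 0.2474 ≈ 294.58 px.

295 px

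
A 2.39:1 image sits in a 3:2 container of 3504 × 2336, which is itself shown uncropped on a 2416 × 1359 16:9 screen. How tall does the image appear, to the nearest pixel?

First fit — 2.39:1 into 3504×2336 spans the width: 3504.00 × 1466.11.
The 3:2 canvas is height-limited in 2416×1359, giving 2038.50 × 1359.00; scale factor 0.5818.
The image scales with it: height 1466.11 × 0.5818 ≈ 852.93.

853 px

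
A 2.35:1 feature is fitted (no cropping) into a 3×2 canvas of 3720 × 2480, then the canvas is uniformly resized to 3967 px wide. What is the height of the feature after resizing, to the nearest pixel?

Fitted into 3720×2480, the feature spans the width; its height is 3720 / 2.350 ≈ 1582.98 px.
The frame scales by 3967/3720 = 1.0664; 1582.98 × 1.0664 ≈ 1688.09 px.

1688 px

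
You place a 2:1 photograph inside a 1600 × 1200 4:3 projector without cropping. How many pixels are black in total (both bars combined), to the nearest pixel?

640000 pixels

Since 2.000 > 1.333, the photograph is width-limited.
Content height = 1600 × 1/2 ≈ 800.0000 px.
Black = 1200 − 800.0000 = 400.0000 px.
Bar area = 400.0000 × 1600 ≈ 640000 px.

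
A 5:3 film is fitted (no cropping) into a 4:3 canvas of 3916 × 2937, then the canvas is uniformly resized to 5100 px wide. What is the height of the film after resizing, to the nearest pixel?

3060 px

Fitted into 3916×2937, the film spans the width; its height is 3916 × 3/5 ≈ 2349.60 px.
Resizing to 5100 px wide multiplies everything by 1.3023: 2349.60 → 3060.00 px.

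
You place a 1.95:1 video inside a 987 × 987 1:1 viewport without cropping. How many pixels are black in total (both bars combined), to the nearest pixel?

474595 pixels

1.95:1 (1.950) > 1:1 (1.000), so the video fills the width.
The video is 987 / 1.950 ≈ 506.1538 px tall.
Black = 987 − 506.1538 = 480.8462 px.
Across the 987-px span: 480.8462 × 987 ≈ 474595 px.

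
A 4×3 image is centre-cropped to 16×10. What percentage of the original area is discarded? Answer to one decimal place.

16.7%

16×10 is wider than 4×3, so the crop keeps the full width and trims the height.
Area ratio = (1.333)/(1.600) = 83.33%; the remaining 16.67% is cropped out.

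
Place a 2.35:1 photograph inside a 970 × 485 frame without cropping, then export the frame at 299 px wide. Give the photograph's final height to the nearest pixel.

In the 970×485 frame the photograph fills the width: height = 970 / 2.350 ≈ 412.77 px.
The frame scales by 299/970 = 0.3082; 412.77 × 0.3082 ≈ 127.23 px.

127 px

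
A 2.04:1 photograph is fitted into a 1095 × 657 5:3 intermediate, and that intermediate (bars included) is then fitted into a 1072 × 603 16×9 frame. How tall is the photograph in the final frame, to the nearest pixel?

493 px

Inside the 1095×657 canvas the photograph is width-limited at 1095.00 × 536.76.
Second fit — the 5:3 canvas into 1072×603 spans the height: 1005.00 × 603.00 (×0.9178 from 1095×657).
Applying the same ×0.9178: 536.76 → 492.65.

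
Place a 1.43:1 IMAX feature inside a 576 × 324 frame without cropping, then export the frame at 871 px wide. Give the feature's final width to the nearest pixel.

At 576×324 the feature is height-limited, so width = 324 × 1.430 ≈ 463.32 px.
Scaling 576 → 871 is ×1.5122, so the width becomes 463.32 × 1.5122 ≈ 700.61 px.

701 px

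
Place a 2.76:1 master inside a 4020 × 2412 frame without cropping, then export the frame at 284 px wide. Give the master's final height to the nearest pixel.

103 px

In the 4020×2412 frame the master fills the width: height = 4020 / 2.760 ≈ 1456.52 px.
Resizing to 284 px wide multiplies everything by 0.0706: 1456.52 → 102.90 px.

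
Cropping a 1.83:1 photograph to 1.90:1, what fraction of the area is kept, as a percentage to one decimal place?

96.3%

Going from 1.83:1 to 1.90:1 means cutting height while keeping width.
Fraction kept = (1.830)/(1.900) ≈ 96.32%.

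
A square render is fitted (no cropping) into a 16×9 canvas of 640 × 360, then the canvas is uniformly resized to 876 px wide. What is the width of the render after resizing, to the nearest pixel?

493 px

In the 640×360 frame the render fills the height: width = 360 × 1/1 ≈ 360.00 px.
Resizing to 876 px wide multiplies everything by 1.3687: 360.00 → 492.75 px.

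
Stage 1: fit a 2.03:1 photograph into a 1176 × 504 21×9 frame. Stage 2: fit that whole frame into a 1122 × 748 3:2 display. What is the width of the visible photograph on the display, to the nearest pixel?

Inside the 1176×504 canvas the photograph is height-limited at 1023.12 × 504.00.
21×9 in 1122×748: fills the width, so the intermediate becomes 1122.00 × 480.86 — a scale of ×0.9541.
Applying the same ×0.9541: 1023.12 → 976.14.

976 px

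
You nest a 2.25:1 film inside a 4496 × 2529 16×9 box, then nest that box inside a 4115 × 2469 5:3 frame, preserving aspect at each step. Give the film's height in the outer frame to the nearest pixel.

2.25:1 in 4496×2529: fills the width, so the film is 4496.00 × 1998.22.
The 16×9 canvas is width-limited in 4115×2469, giving 4115.00 × 2314.69; scale factor 0.9153.
Applying the same ×0.9153: 1998.22 → 1828.89.

1829 px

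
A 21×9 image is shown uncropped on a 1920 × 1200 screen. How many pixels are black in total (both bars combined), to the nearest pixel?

724114 pixels

21×9 (2.333) > 16:10 (1.600), so the image fills the width.
The image is 1920 × 9/21 ≈ 822.8571 px tall.
1200 − 822.8571 = 377.1429 px of bars.
Across the 1920-px span: 377.1429 × 1920 ≈ 724114 px.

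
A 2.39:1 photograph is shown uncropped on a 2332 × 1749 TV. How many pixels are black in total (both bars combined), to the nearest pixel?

1803260 pixels

2.39:1 (2.390) > 4:3 (1.333), so the photograph fills the width.
That makes the image 975.7322 px tall (2332 / 2.390).
Black = 1749 − 975.7322 = 773.2678 px.
Across the 2332-px span: 773.2678 × 2332 ≈ 1803260 px.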